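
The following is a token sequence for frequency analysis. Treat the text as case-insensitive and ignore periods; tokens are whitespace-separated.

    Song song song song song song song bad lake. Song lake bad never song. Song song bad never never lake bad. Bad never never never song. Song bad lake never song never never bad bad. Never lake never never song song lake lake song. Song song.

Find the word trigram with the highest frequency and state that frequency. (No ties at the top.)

"song song song", 7 times

Trigram frequencies (highest first):
  song song song: 7
  song song bad: 3
  never song song: 3
  song bad lake: 2
  bad never never: 2
  bad bad never: 2
  … (24 more, each ≤ 2)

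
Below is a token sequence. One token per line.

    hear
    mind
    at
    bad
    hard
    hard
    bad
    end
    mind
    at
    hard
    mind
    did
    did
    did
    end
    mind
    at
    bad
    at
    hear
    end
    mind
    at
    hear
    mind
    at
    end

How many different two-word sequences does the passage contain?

17

28 tokens → 27 bigram windows in total.
Repeated bigrams (each contributes count−1 duplicates):
  mind at: 5
  end mind: 3
  at bad: 2
  at hear: 2
  did did: 2
  hear mind: 2
10 duplicate windows → 27 − 10 = 17 distinct.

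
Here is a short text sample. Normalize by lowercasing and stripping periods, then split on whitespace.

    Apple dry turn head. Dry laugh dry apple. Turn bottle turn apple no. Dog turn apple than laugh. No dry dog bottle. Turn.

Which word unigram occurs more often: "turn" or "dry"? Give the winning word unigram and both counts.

"turn" (5 vs 4)

"turn": 5 occurrences
"dry": 4 occurrences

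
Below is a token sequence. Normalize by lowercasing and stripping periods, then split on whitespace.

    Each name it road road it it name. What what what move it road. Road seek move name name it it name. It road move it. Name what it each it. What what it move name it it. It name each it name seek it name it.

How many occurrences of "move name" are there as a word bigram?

2

Scanning the 46 overlapping bigram windows for "move name":
  position 17–18: move name
  position 35–36: move name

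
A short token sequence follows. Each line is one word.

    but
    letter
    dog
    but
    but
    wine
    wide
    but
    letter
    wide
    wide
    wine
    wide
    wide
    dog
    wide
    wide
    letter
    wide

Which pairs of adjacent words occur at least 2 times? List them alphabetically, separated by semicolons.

but letter; letter wide; wide wide; wine wide

Bigram counts meeting the condition (at least 2 times):
  but letter: 2
  letter wide: 2
  wide wide: 3
  wine wide: 2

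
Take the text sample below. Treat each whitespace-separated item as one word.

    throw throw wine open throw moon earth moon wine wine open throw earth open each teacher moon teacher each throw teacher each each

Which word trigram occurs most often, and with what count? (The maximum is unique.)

Trigram frequencies (highest first):
  wine open throw: 2
  throw throw wine: 1
  throw wine open: 1
  open throw moon: 1
  throw moon earth: 1
  moon earth moon: 1
  … (14 more, each ≤ 1)

"wine open throw", 2 times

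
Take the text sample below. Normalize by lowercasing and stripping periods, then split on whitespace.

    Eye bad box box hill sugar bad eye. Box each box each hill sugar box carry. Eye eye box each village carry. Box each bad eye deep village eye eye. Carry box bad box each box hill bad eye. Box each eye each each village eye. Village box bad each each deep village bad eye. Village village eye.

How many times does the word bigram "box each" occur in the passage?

6

Scanning the 57 overlapping bigram windows for "box each":
  position 9–10: box each
  position 11–12: box each
  position 19–20: box each
  position 23–24: box each
  position 34–35: box each
  position 40–41: box each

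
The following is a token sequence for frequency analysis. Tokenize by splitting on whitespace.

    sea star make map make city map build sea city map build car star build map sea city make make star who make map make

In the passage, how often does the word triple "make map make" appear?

Scanning the 23 overlapping trigram windows for "make map make":
  position 3–5: make map make
  position 23–25: make map make

2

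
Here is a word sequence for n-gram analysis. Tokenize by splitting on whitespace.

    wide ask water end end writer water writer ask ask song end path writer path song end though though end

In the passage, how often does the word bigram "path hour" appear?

Scanning the 19 overlapping bigram windows for "path hour":
  (none found)

0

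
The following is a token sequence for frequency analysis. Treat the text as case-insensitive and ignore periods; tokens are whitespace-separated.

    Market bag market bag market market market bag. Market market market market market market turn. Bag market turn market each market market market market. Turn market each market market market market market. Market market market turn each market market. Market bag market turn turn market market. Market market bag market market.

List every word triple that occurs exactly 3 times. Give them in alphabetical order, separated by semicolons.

bag market market; each market market; market market bag; market market turn

Trigram counts meeting the condition (exactly 3 times):
  bag market market: 3
  each market market: 3
  market market bag: 3
  market market turn: 3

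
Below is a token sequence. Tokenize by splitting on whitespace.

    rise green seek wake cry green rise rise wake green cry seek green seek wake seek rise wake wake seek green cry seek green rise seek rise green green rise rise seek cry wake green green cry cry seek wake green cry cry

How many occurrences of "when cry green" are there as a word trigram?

Scanning the 41 overlapping trigram windows for "when cry green":
  (none found)

0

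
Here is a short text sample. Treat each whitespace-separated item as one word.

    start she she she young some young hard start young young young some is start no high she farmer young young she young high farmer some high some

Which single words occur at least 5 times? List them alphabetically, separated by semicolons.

Unigram counts meeting the condition (at least 5 times):
  she: 5
  young: 8

she; young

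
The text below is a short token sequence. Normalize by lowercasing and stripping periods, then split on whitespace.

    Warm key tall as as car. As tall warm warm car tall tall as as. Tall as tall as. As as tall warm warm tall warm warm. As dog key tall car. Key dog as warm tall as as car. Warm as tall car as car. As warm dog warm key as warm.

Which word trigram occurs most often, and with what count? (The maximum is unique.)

"tall as as", 4 times

Trigram frequencies (highest first):
  tall as as: 4
  tall warm warm: 3
  as as car: 2
  as car as: 2
  as tall warm: 2
  as as tall: 2
  … (35 more, each ≤ 2)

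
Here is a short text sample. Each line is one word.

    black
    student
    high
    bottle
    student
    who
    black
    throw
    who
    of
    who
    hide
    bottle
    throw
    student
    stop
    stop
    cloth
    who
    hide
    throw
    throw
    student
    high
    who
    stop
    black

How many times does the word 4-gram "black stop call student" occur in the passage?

0

Scanning the 24 overlapping 4-gram windows for "black stop call student":
  (none found)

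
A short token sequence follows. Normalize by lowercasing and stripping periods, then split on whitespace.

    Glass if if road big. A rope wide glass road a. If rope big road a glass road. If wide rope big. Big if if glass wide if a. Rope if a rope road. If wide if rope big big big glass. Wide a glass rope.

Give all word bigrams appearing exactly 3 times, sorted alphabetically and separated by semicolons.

a rope; big big; rope big

Bigram counts meeting the condition (exactly 3 times):
  a rope: 3
  big big: 3
  rope big: 3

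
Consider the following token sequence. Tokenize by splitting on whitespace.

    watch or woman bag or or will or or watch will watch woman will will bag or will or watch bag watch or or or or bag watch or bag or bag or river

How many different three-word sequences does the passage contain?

34 tokens → 32 trigram windows in total.
Repeated trigrams (each contributes count−1 duplicates):
  bag watch or: 2
  or bag or: 2
  or or or: 2
  or will or: 2
4 duplicate windows → 32 − 4 = 28 distinct.

28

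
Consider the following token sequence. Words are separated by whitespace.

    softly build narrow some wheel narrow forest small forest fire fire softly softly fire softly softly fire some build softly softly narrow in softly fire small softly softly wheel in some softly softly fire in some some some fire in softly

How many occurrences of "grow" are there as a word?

Scanning the 41 tokens for "grow":
  (none found)

0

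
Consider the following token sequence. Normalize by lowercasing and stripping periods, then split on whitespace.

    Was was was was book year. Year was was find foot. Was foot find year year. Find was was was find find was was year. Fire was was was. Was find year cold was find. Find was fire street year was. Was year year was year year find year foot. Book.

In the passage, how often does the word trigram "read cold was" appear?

Scanning the 49 overlapping trigram windows for "read cold was":
  (none found)

0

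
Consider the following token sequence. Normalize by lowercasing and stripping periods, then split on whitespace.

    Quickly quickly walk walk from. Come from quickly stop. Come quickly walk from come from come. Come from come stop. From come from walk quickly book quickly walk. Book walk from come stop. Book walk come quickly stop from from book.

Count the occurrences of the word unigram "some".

0

Scanning the 41 tokens for "some":
  (none found)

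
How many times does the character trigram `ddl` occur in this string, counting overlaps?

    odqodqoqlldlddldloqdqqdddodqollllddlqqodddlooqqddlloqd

Sliding a length-3 window over the 54 characters (52 positions):
  position 13–15: ddl
  position 34–36: ddl
  position 41–43: ddl
  position 48–50: ddl

4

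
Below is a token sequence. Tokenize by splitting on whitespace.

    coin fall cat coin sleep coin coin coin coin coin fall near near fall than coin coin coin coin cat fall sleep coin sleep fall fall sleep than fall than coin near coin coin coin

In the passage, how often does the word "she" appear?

0

Scanning the 35 tokens for "she":
  (none found)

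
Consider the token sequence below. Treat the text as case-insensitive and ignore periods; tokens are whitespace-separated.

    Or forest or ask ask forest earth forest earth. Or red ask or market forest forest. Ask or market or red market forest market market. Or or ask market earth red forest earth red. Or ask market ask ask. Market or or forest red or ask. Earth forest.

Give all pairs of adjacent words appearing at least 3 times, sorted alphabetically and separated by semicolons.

ask market; forest earth; market or; or ask

Bigram counts meeting the condition (at least 3 times):
  ask market: 3
  forest earth: 3
  market or: 3
  or ask: 4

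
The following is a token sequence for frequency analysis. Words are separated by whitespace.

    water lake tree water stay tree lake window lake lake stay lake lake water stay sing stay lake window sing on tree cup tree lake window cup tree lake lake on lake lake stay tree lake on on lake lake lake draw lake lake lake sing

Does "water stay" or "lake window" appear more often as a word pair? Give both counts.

"water stay": 2 occurrences
"lake window": 3 occurrences

"lake window" (3 vs 2)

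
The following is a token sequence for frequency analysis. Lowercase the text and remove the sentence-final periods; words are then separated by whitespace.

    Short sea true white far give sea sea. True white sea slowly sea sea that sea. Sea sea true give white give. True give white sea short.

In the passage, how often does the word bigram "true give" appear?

Scanning the 26 overlapping bigram windows for "true give":
  position 19–20: true give
  position 23–24: true give

2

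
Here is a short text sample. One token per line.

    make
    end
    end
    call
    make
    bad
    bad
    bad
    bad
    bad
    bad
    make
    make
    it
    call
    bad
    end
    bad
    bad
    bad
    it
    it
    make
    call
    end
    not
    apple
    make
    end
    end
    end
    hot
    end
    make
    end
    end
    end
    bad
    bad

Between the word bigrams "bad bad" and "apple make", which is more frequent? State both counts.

"bad bad": 8 occurrences
"apple make": 1 occurrence

"bad bad" (8 vs 1)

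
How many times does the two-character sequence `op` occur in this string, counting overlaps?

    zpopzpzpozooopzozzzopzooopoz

Sliding a length-2 window over the 28 characters (27 positions):
  position 3–4: op
  position 13–14: op
  position 20–21: op
  position 25–26: op

4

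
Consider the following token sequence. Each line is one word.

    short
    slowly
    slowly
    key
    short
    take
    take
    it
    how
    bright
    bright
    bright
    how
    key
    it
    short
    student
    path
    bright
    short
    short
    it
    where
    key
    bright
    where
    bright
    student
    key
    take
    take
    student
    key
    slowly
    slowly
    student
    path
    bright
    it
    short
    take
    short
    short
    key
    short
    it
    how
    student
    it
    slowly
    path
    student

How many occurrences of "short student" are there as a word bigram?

Scanning the 51 overlapping bigram windows for "short student":
  position 16–17: short student

1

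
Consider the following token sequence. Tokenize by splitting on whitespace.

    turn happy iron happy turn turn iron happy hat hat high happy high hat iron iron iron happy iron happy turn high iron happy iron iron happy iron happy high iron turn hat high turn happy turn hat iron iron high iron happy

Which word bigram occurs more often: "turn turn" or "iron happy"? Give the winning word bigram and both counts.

"iron happy" (8 vs 1)

"turn turn": 1 occurrence
"iron happy": 8 occurrences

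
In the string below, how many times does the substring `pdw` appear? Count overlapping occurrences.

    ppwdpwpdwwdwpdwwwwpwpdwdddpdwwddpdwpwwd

5

Sliding a length-3 window over the 39 characters (37 positions):
  position 7–9: pdw
  position 13–15: pdw
  position 21–23: pdw
  position 27–29: pdw
  position 33–35: pdw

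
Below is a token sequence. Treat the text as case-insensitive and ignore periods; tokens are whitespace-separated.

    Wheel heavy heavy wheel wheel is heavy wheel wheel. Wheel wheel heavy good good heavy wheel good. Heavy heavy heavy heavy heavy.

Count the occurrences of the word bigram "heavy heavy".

5

Scanning the 21 overlapping bigram windows for "heavy heavy":
  position 2–3: heavy heavy
  position 18–19: heavy heavy
  position 19–20: heavy heavy
  position 20–21: heavy heavy
  position 21–22: heavy heavy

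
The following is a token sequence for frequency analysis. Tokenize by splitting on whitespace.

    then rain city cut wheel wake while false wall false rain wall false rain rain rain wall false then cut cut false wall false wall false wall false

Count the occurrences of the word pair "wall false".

6

Scanning the 27 overlapping bigram windows for "wall false":
  position 9–10: wall false
  position 12–13: wall false
  position 17–18: wall false
  position 23–24: wall false
  position 25–26: wall false
  position 27–28: wall false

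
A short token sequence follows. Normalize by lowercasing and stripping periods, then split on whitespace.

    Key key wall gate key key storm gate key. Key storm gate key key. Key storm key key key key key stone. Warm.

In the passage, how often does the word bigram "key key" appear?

Scanning the 22 overlapping bigram windows for "key key":
  position 1–2: key key
  position 5–6: key key
  position 9–10: key key
  position 13–14: key key
  position 14–15: key key
  position 17–18: key key
  position 18–19: key key
  position 19–20: key key
  position 20–21: key key

9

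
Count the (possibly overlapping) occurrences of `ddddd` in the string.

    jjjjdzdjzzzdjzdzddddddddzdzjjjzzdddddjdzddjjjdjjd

Sliding a length-5 window over the 49 characters (45 positions):
  position 17–21: ddddd
  position 18–22: ddddd
  position 19–23: ddddd
  position 20–24: ddddd
  position 33–37: ddddd

5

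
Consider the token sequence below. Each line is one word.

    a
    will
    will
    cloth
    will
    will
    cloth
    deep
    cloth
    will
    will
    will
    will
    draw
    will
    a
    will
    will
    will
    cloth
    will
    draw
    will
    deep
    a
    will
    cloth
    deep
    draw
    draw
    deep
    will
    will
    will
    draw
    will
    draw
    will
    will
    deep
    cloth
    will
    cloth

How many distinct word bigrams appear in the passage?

15

43 tokens → 42 bigram windows in total.
Repeated bigrams (each contributes count−1 duplicates):
  will will: 10
  will cloth: 5
  cloth will: 4
  draw will: 4
  will draw: 4
  a will: 3
  cloth deep: 2
  deep cloth: 2
  … (1 more repeated)
27 duplicate windows → 42 − 27 = 15 distinct.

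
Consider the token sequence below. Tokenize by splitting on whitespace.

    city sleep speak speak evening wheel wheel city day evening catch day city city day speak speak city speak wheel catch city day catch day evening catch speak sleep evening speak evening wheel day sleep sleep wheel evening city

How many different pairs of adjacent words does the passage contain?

39 tokens → 38 bigram windows in total.
Repeated bigrams (each contributes count−1 duplicates):
  city day: 3
  catch day: 2
  day evening: 2
  evening catch: 2
  evening wheel: 2
  speak evening: 2
  speak speak: 2
8 duplicate windows → 38 − 8 = 30 distinct.

30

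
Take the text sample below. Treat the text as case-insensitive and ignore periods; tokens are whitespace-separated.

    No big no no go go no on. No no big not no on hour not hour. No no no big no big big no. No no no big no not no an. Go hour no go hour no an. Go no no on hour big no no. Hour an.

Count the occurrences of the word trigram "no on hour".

2

Scanning the 48 overlapping trigram windows for "no on hour":
  position 13–15: no on hour
  position 43–45: no on hour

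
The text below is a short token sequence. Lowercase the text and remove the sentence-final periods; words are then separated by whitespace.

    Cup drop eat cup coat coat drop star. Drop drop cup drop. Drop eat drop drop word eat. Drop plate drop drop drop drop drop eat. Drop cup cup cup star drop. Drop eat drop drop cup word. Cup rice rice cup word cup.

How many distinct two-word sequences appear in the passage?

44 tokens → 43 bigram windows in total.
Repeated bigrams (each contributes count−1 duplicates):
  drop drop: 9
  drop eat: 4
  eat drop: 4
  drop cup: 3
  cup cup: 2
  cup drop: 2
  cup word: 2
  star drop: 2
  … (1 more repeated)
21 duplicate windows → 43 − 21 = 22 distinct.

22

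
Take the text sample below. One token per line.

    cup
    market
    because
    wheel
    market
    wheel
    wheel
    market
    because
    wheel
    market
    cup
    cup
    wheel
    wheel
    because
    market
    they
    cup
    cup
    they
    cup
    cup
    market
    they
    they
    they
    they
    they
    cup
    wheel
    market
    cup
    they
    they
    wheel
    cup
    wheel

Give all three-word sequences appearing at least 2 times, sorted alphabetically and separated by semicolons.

Trigram counts meeting the condition (at least 2 times):
  because wheel market: 2
  market because wheel: 2
  they cup cup: 2
  they they they: 3
  wheel market cup: 2

because wheel market; market because wheel; they cup cup; they they they; wheel market cup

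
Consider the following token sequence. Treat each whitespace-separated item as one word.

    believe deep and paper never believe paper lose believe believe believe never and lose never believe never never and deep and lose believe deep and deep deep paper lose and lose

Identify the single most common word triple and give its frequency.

Trigram frequencies (highest first):
  believe deep and: 2
  deep and paper: 1
  and paper never: 1
  paper never believe: 1
  never believe paper: 1
  believe paper lose: 1
  … (22 more, each ≤ 1)

"believe deep and", 2 times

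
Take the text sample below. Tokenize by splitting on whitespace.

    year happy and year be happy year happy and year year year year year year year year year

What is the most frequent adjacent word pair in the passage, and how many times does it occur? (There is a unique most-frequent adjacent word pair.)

Bigram frequencies (highest first):
  year year: 8
  year happy: 2
  happy and: 2
  and year: 2
  year be: 1
  be happy: 1
  … (1 more, each ≤ 1)

"year year", 8 times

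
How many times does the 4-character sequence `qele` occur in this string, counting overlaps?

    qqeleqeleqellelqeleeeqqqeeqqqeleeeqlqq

4

Sliding a length-4 window over the 38 characters (35 positions):
  position 2–5: qele
  position 6–9: qele
  position 16–19: qele
  position 29–32: qele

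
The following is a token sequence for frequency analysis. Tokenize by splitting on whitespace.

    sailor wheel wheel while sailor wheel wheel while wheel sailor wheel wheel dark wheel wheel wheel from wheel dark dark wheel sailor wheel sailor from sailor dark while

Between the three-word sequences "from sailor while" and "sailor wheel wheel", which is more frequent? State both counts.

"sailor wheel wheel" (3 vs 0)

"from sailor while": 0 occurrences
"sailor wheel wheel": 3 occurrences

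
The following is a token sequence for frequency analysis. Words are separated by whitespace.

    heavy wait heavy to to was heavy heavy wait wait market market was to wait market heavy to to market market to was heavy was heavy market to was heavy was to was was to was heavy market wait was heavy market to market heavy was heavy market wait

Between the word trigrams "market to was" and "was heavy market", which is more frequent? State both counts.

"was heavy market" (4 vs 2)

"market to was": 2 occurrences
"was heavy market": 4 occurrences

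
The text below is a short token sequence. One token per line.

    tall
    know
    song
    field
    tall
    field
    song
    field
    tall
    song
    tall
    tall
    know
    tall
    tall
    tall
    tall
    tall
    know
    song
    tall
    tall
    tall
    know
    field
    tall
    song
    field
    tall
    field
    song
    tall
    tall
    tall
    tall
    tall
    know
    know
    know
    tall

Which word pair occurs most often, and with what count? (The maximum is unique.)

"tall tall", 11 times

Bigram frequencies (highest first):
  tall tall: 11
  tall know: 5
  field tall: 4
  song field: 3
  song tall: 3
  know song: 2
  … (6 more, each ≤ 2)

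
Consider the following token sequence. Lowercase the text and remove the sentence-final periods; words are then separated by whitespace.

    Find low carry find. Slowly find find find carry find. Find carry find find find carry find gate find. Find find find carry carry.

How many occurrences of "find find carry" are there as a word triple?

Scanning the 22 overlapping trigram windows for "find find carry":
  position 7–9: find find carry
  position 10–12: find find carry
  position 14–16: find find carry
  position 21–23: find find carry

4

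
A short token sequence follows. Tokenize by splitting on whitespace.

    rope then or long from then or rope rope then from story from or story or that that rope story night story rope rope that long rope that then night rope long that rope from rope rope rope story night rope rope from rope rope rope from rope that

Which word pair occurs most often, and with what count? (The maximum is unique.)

Bigram frequencies (highest first):
  rope rope: 7
  rope that: 3
  rope from: 3
  from rope: 3
  rope then: 2
  then or: 2
  … (24 more, each ≤ 2)

"rope rope", 7 times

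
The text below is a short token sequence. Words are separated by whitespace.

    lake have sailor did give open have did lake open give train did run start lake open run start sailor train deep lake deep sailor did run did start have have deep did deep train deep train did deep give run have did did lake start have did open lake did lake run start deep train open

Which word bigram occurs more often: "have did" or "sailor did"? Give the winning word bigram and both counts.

"have did" (3 vs 2)

"have did": 3 occurrences
"sailor did": 2 occurrences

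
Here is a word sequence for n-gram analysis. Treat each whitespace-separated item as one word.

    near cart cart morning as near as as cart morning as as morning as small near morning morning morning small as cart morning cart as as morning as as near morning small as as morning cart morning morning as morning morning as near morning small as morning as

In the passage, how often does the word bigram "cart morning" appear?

Scanning the 47 overlapping bigram windows for "cart morning":
  position 3–4: cart morning
  position 9–10: cart morning
  position 22–23: cart morning
  position 36–37: cart morning

4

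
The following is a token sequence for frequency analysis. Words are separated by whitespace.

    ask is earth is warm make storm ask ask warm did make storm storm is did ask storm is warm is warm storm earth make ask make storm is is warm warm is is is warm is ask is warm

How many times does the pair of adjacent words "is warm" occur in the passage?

Scanning the 39 overlapping bigram windows for "is warm":
  position 4–5: is warm
  position 19–20: is warm
  position 21–22: is warm
  position 30–31: is warm
  position 35–36: is warm
  position 39–40: is warm

6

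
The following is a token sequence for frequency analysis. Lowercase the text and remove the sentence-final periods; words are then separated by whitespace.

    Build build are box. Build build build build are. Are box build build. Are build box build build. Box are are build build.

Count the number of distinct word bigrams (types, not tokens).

23 tokens → 22 bigram windows in total.
Repeated bigrams (each contributes count−1 duplicates):
  build build: 7
  box build: 3
  build are: 3
  are are: 2
  are box: 2
  are build: 2
  build box: 2
14 duplicate windows → 22 − 14 = 8 distinct.

8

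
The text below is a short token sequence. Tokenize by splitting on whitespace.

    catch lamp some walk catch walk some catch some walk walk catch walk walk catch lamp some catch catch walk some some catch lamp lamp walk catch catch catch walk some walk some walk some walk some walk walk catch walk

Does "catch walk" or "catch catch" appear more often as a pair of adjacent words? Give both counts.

"catch walk": 5 occurrences
"catch catch": 3 occurrences

"catch walk" (5 vs 3)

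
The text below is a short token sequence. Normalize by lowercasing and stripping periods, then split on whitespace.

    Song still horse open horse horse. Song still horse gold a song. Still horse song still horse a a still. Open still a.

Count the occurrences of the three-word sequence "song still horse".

4

Scanning the 21 overlapping trigram windows for "song still horse":
  position 1–3: song still horse
  position 7–9: song still horse
  position 12–14: song still horse
  position 15–17: song still horse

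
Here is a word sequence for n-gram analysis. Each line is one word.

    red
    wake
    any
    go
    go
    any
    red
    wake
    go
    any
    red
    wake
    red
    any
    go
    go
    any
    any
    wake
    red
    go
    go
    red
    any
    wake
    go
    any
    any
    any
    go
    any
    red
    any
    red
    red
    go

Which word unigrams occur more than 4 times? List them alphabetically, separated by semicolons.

any; go; red; wake

Unigram counts meeting the condition (more than 4 times):
  any: 12
  go: 10
  red: 9
  wake: 5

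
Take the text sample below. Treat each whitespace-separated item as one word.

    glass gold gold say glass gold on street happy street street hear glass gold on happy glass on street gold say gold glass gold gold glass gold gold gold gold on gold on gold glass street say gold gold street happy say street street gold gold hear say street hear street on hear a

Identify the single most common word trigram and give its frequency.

"glass gold gold", 3 times

Trigram frequencies (highest first):
  glass gold gold: 3
  glass gold on: 2
  gold glass gold: 2
  gold gold gold: 2
  gold on gold: 2
  gold gold say: 1
  … (40 more, each ≤ 1)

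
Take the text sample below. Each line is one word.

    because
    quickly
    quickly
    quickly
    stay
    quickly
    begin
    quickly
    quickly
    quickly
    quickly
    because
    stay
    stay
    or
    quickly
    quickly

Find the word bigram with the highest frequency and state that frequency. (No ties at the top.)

"quickly quickly", 6 times

Bigram frequencies (highest first):
  quickly quickly: 6
  because quickly: 1
  quickly stay: 1
  stay quickly: 1
  quickly begin: 1
  begin quickly: 1
  … (5 more, each ≤ 1)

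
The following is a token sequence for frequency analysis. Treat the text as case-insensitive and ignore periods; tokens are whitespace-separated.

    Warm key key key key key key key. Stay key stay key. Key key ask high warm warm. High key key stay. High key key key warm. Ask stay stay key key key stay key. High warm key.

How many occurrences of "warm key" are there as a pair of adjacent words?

Scanning the 37 overlapping bigram windows for "warm key":
  position 1–2: warm key
  position 37–38: warm key

2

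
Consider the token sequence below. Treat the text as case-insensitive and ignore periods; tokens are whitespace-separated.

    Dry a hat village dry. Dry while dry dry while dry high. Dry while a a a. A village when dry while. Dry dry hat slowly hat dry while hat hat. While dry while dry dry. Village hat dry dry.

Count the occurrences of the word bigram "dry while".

Scanning the 39 overlapping bigram windows for "dry while":
  position 6–7: dry while
  position 9–10: dry while
  position 13–14: dry while
  position 21–22: dry while
  position 28–29: dry while
  position 33–34: dry while

6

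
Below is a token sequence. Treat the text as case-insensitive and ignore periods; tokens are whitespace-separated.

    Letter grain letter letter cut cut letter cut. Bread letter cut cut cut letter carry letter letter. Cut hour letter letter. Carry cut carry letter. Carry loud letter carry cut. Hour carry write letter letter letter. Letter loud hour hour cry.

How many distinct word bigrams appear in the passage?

23

41 tokens → 40 bigram windows in total.
Repeated bigrams (each contributes count−1 duplicates):
  letter letter: 6
  letter carry: 4
  letter cut: 4
  cut cut: 3
  carry cut: 2
  carry letter: 2
  cut hour: 2
  cut letter: 2
17 duplicate windows → 40 − 17 = 23 distinct.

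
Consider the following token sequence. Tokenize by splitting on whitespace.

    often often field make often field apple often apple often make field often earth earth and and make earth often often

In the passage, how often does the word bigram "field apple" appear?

Scanning the 20 overlapping bigram windows for "field apple":
  position 6–7: field apple

1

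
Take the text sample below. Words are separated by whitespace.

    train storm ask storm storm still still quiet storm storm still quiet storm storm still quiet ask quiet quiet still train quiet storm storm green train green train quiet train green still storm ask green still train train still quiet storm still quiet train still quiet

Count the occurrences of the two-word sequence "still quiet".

Scanning the 45 overlapping bigram windows for "still quiet":
  position 7–8: still quiet
  position 11–12: still quiet
  position 15–16: still quiet
  position 39–40: still quiet
  position 42–43: still quiet
  position 45–46: still quiet

6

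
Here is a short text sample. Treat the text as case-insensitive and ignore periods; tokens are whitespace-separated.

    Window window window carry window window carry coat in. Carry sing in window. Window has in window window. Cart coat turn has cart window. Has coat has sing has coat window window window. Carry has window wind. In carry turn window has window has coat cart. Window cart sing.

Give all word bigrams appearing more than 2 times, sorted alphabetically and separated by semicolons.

has coat; window carry; window has; window window

Bigram counts meeting the condition (more than 2 times):
  has coat: 3
  window carry: 3
  window has: 4
  window window: 7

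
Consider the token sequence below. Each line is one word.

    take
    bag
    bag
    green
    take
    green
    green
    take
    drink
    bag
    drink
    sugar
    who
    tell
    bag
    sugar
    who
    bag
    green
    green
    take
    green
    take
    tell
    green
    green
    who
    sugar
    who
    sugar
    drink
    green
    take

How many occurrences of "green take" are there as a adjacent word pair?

Scanning the 32 overlapping bigram windows for "green take":
  position 4–5: green take
  position 7–8: green take
  position 20–21: green take
  position 22–23: green take
  position 32–33: green take

5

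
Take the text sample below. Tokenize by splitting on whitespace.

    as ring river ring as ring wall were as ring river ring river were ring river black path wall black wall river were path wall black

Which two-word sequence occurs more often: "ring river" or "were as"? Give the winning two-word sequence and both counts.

"ring river": 4 occurrences
"were as": 1 occurrence

"ring river" (4 vs 1)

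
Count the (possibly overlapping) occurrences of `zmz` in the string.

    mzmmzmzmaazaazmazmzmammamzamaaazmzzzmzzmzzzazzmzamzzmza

Sliding a length-3 window over the 55 characters (53 positions):
  position 5–7: zmz
  position 17–19: zmz
  position 32–34: zmz
  position 36–38: zmz
  position 39–41: zmz
  position 46–48: zmz
  position 52–54: zmz

7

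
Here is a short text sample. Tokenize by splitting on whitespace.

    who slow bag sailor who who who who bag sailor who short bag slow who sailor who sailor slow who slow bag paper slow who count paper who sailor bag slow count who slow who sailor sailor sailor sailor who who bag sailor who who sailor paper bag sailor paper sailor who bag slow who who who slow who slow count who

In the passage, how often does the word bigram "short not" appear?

Scanning the 61 overlapping bigram windows for "short not":
  (none found)

0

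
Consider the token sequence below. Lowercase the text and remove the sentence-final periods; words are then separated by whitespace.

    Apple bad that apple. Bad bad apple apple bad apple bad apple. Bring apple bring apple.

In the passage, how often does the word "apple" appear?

8

Scanning the 16 tokens for "apple":
  position 1: apple
  position 4: apple
  position 7: apple
  position 8: apple
  position 10: apple
  position 12: apple
  position 14: apple
  position 16: apple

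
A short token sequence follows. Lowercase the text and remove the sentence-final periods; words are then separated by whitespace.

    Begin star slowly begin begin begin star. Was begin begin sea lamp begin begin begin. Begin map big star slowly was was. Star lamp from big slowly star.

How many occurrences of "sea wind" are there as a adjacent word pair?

Scanning the 27 overlapping bigram windows for "sea wind":
  (none found)

0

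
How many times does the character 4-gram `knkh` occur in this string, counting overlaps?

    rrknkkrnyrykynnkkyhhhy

0

Sliding a length-4 window over the 22 characters (19 positions):
  (no match at any position)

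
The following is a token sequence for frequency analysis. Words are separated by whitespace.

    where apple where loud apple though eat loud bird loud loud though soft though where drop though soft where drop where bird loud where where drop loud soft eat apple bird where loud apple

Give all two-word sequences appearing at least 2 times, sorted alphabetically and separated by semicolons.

Bigram counts meeting the condition (at least 2 times):
  bird loud: 2
  loud apple: 2
  though soft: 2
  where drop: 3
  where loud: 2

bird loud; loud apple; though soft; where drop; where loud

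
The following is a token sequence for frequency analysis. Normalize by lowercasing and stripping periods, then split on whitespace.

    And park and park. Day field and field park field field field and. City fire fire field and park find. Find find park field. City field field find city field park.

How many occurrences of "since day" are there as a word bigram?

0

Scanning the 30 overlapping bigram windows for "since day":
  (none found)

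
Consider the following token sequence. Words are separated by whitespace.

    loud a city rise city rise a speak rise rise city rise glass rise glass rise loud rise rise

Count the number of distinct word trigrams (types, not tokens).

19 tokens → 17 trigram windows in total.
Repeated trigrams (each contributes count−1 duplicates):
  rise city rise: 2
  rise glass rise: 2
2 duplicate windows → 17 − 2 = 15 distinct.

15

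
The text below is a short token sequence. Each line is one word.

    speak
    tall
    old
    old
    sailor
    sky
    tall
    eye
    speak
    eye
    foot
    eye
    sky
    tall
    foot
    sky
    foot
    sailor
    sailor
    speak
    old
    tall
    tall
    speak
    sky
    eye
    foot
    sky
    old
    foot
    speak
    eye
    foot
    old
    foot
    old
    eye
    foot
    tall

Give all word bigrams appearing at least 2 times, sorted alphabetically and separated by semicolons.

Bigram counts meeting the condition (at least 2 times):
  eye foot: 4
  foot old: 2
  foot sky: 2
  old foot: 2
  sky tall: 2
  speak eye: 2

eye foot; foot old; foot sky; old foot; sky tall; speak eye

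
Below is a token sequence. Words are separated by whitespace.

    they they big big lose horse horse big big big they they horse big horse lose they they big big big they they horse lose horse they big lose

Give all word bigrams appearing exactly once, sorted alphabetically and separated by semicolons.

big horse; horse horse; horse they; lose they

Bigram counts meeting the condition (exactly once):
  big horse: 1
  horse horse: 1
  horse they: 1
  lose they: 1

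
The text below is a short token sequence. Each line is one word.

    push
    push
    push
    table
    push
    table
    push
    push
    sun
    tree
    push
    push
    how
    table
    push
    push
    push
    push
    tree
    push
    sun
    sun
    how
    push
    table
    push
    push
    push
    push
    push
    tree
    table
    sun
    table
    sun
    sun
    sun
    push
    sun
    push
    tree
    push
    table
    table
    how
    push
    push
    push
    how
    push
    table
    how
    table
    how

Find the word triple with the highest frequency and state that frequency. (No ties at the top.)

Trigram frequencies (highest first):
  push push push: 7
  push table push: 3
  table push push: 3
  push push how: 2
  push push tree: 2
  push tree push: 2
  … (32 more, each ≤ 2)

"push push push", 7 times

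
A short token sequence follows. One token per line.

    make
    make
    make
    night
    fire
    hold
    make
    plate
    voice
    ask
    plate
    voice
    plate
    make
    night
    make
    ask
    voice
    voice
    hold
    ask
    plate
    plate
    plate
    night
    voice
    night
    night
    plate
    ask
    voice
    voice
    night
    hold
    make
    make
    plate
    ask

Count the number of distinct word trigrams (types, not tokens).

35

38 tokens → 36 trigram windows in total.
Repeated trigrams (each contributes count−1 duplicates):
  ask voice voice: 2
1 duplicate windows → 36 − 1 = 35 distinct.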